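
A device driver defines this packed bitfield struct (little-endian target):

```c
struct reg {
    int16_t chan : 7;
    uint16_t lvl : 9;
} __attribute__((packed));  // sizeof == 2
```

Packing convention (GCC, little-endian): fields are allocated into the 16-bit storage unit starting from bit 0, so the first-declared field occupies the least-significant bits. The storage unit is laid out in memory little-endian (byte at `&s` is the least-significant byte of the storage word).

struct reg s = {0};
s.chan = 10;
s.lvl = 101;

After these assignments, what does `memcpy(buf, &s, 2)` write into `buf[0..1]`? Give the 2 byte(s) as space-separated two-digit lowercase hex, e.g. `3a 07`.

chan:7 = 10 → 0xa << 0 → word 0x000a
lvl:9 = 101 → 0x65 << 7 → word 0x328a
word = 0x328a → little-endian bytes:
  [0]=0x8a  [1]=0x32

8a 32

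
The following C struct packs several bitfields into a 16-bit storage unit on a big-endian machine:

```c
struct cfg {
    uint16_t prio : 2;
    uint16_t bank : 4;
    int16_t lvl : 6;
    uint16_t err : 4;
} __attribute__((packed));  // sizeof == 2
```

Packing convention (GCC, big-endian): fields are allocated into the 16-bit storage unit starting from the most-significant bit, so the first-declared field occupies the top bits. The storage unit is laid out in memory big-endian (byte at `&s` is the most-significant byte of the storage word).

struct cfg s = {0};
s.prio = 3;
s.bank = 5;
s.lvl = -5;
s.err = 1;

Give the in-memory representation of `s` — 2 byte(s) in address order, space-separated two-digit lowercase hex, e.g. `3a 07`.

prio:2 = 3 → 0x3 << 14 → word 0xc000
bank:4 = 5 → 0x5 << 10 → word 0xd400
lvl:6 = -5 → 0x3b << 4 → word 0xd7b0
err:4 = 1 → 0x1 << 0 → word 0xd7b1
word = 0xd7b1 → big-endian bytes:
  [0]=0xd7  [1]=0xb1

d7 b1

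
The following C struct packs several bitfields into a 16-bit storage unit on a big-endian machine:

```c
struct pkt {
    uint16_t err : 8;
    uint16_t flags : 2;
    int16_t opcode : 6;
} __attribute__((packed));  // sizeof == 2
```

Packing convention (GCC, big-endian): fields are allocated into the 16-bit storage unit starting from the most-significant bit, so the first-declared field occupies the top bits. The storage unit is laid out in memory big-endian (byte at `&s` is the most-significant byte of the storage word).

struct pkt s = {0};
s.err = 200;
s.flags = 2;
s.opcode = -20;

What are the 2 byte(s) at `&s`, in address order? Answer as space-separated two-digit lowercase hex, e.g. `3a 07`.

c8 ac

[8+:8] err=200 & 0xff = 0xc8; word=0xc800
[6+:2] flags=2 & 0x3 = 0x2; word=0xc880
[0+:6] opcode=-20 & 0x3f = 0x2c; word=0xc8ac
word = 0xc8ac → big-endian bytes:
  [0]=0xc8  [1]=0xac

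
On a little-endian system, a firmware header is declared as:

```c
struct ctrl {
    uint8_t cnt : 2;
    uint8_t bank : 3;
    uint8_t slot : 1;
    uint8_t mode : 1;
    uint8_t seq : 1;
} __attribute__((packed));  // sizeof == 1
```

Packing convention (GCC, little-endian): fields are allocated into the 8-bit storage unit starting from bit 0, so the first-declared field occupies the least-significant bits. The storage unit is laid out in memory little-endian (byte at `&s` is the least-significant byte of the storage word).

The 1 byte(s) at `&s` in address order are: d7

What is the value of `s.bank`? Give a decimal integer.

5

[0]=0xd7 (little-endian) → word 0xd7
cnt:2 @ bit 0 → (0xd7>>0)&0x3 = 0x3
bank:3 @ bit 2 → (0xd7>>2)&0x7 = 0x5  ←
slot:1 @ bit 5 → (0xd7>>5)&0x1 = 0x0
mode:1 @ bit 6 → (0xd7>>6)&0x1 = 0x1
seq:1 @ bit 7 → (0xd7>>7)&0x1 = 0x1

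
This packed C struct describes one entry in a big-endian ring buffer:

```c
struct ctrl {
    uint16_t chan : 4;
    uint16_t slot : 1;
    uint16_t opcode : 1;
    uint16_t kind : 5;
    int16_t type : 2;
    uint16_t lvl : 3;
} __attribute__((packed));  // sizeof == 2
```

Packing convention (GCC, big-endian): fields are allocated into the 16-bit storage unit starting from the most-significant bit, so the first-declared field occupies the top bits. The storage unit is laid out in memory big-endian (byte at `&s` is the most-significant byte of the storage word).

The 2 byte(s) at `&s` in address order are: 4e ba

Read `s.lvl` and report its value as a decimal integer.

[0]=0x4e [1]=0xba (big-endian) → word 0x4eba
chan:4 @ bit 12 → (0x4eba>>12)&0xf = 0x4
slot:1 @ bit 11 → (0x4eba>>11)&0x1 = 0x1
opcode:1 @ bit 10 → (0x4eba>>10)&0x1 = 0x1
kind:5 @ bit 5 → (0x4eba>>5)&0x1f = 0x15
type:2 @ bit 3 → (0x4eba>>3)&0x3 = 0x3
lvl:3 @ bit 0 → (0x4eba>>0)&0x7 = 0x2  ←

2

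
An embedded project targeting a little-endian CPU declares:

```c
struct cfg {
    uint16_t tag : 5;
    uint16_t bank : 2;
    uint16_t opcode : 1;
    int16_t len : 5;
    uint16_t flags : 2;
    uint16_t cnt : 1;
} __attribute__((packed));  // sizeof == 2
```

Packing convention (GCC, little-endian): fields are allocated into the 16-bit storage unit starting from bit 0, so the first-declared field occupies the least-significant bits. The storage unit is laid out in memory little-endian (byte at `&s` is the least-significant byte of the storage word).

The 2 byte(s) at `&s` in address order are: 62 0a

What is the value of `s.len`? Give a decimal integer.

10

[0]=0x62 [1]=0x0a (little-endian) → word 0x0a62
tag [0+:5] = (word>>0) & 0x1f = 2
bank [5+:2] = (word>>5) & 0x3 = 3
opcode [7+:1] = (word>>7) & 0x1 = 0
len [8+:5] = (word>>8) & 0x1f = 10  ←
flags [13+:2] = (word>>13) & 0x3 = 0
cnt [15+:1] = (word>>15) & 0x1 = 0
len signed 5b, MSB=0: value = 10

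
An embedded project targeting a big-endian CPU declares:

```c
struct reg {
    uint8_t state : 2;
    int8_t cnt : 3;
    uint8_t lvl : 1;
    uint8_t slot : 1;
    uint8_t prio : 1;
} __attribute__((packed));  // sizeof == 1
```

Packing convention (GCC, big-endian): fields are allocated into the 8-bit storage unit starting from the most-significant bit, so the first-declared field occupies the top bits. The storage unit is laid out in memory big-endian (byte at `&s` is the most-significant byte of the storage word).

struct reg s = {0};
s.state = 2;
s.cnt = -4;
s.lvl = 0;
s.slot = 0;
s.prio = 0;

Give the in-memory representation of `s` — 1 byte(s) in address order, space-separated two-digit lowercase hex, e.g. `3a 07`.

state (2b) val=2 bits=0x2 at bit 6: 0x80
cnt (3b) val=-4 bits=0x4 at bit 3: 0xa0
lvl (1b) val=0 bits=0x0 at bit 2: 0xa0
slot (1b) val=0 bits=0x0 at bit 1: 0xa0
prio (1b) val=0 bits=0x0 at bit 0: 0xa0
word = 0xa0 → big-endian bytes:
  [0]=0xa0

a0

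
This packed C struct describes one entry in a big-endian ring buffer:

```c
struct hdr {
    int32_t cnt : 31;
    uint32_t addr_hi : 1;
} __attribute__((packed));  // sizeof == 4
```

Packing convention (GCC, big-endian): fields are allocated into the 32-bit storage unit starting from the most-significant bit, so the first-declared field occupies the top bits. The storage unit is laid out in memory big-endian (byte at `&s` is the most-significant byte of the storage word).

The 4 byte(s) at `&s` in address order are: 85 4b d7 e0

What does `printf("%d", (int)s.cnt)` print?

[0]=0x85 [1]=0x4b [2]=0xd7 [3]=0xe0 (big-endian) → word 0x854bd7e0
cnt [1+:31] = (word>>1) & 0x7fffffff = 1118170096  ←
addr_hi [0+:1] = (word>>0) & 0x1 = 0
cnt signed 31b, MSB=1: 1118170096 - 2147483648 = -1029313552

-1029313552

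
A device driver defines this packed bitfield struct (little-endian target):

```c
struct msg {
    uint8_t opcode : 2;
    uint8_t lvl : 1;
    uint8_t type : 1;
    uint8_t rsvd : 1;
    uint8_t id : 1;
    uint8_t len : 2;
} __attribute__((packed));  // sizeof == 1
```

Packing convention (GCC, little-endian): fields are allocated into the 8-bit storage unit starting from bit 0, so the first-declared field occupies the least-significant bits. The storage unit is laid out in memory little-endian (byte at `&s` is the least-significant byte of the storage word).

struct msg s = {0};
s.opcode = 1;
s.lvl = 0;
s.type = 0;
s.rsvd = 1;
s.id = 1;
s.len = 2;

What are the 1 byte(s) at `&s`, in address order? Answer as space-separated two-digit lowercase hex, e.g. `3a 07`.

b1

opcode:2 = 1 → 0x1 << 0 → word 0x01
lvl:1 = 0 → 0x0 << 2 → word 0x01
type:1 = 0 → 0x0 << 3 → word 0x01
rsvd:1 = 1 → 0x1 << 4 → word 0x11
id:1 = 1 → 0x1 << 5 → word 0x31
len:2 = 2 → 0x2 << 6 → word 0xb1
word = 0xb1 → little-endian bytes:
  [0]=0xb1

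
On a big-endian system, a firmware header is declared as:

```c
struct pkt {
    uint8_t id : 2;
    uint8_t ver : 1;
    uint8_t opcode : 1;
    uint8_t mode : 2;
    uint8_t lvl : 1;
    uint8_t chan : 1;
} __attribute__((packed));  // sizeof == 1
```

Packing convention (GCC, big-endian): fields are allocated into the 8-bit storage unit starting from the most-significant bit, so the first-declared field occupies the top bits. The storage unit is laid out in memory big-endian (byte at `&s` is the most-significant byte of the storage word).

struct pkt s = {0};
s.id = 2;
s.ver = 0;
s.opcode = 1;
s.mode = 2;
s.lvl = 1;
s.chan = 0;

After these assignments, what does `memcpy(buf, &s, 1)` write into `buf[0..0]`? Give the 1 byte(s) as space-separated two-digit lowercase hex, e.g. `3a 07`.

id (2b) val=2 bits=0x2 at bit 6: 0x80
ver (1b) val=0 bits=0x0 at bit 5: 0x80
opcode (1b) val=1 bits=0x1 at bit 4: 0x90
mode (2b) val=2 bits=0x2 at bit 2: 0x98
lvl (1b) val=1 bits=0x1 at bit 1: 0x9a
chan (1b) val=0 bits=0x0 at bit 0: 0x9a
word = 0x9a → big-endian bytes:
  [0]=0x9a

9a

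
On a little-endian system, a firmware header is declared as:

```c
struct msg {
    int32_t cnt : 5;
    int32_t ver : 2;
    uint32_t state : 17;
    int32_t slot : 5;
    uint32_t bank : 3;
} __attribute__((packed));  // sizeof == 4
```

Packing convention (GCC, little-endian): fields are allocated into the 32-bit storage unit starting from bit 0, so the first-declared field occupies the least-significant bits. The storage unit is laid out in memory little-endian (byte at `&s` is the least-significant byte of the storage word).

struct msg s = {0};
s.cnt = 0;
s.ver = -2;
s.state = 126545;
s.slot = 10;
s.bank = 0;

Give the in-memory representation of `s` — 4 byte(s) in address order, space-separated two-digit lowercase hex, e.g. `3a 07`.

c0 28 f7 0a

cnt:5 = 0 → 0x0 << 0 → word 0x00000000
ver:2 = -2 → 0x2 << 5 → word 0x00000040
state:17 = 126545 → 0x1ee51 << 7 → word 0x00f728c0
slot:5 = 10 → 0xa << 24 → word 0x0af728c0
bank:3 = 0 → 0x0 << 29 → word 0x0af728c0
word = 0x0af728c0 → little-endian bytes:
  [0]=0xc0  [1]=0x28  [2]=0xf7  [3]=0x0a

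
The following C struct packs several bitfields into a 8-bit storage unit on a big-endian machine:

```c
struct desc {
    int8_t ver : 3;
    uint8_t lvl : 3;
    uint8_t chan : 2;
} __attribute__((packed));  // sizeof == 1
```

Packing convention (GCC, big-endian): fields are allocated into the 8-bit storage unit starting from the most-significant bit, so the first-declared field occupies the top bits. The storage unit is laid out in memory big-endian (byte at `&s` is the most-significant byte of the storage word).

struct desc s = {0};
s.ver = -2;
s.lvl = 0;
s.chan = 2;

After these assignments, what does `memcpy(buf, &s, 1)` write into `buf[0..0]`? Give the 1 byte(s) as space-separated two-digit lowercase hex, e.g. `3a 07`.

c2

ver (3b) val=-2 bits=0x6 at bit 5: 0xc0
lvl (3b) val=0 bits=0x0 at bit 2: 0xc0
chan (2b) val=2 bits=0x2 at bit 0: 0xc2
word = 0xc2 → big-endian bytes:
  [0]=0xc2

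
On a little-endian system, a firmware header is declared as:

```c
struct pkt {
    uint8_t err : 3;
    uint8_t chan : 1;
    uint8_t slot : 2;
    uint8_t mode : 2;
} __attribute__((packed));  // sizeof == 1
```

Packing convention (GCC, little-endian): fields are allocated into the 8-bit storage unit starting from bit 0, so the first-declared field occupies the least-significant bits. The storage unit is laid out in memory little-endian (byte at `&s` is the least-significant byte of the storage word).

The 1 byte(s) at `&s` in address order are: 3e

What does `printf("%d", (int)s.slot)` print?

[0]=0x3e (little-endian) → word 0x3e
err [0+:3] = (word>>0) & 0x7 = 6
chan [3+:1] = (word>>3) & 0x1 = 1
slot [4+:2] = (word>>4) & 0x3 = 3  ←
mode [6+:2] = (word>>6) & 0x3 = 0

3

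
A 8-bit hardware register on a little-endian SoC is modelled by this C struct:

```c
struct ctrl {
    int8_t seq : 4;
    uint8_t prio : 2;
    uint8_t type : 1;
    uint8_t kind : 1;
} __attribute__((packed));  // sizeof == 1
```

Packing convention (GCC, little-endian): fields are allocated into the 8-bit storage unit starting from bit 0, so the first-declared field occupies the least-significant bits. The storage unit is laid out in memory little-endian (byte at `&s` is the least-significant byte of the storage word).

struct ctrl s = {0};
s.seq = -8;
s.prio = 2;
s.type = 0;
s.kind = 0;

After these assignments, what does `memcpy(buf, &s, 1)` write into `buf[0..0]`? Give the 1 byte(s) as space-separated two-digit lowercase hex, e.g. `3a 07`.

[0+:4] seq=-8 & 0xf = 0x8; word=0x08
[4+:2] prio=2 & 0x3 = 0x2; word=0x28
[6+:1] type=0 & 0x1 = 0x0; word=0x28
[7+:1] kind=0 & 0x1 = 0x0; word=0x28
word = 0x28 → little-endian bytes:
  [0]=0x28

28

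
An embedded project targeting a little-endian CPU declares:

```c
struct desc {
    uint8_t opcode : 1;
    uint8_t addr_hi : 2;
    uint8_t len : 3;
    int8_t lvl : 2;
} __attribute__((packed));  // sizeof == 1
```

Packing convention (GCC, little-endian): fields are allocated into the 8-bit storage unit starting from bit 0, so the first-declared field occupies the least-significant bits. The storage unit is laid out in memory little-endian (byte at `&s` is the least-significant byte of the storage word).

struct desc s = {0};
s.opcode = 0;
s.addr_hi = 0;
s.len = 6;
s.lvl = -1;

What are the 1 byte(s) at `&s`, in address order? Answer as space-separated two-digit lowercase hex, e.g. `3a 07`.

f0

opcode (1b) val=0 bits=0x0 at bit 0: 0x00
addr_hi (2b) val=0 bits=0x0 at bit 1: 0x00
len (3b) val=6 bits=0x6 at bit 3: 0x30
lvl (2b) val=-1 bits=0x3 at bit 6: 0xf0
word = 0xf0 → little-endian bytes:
  [0]=0xf0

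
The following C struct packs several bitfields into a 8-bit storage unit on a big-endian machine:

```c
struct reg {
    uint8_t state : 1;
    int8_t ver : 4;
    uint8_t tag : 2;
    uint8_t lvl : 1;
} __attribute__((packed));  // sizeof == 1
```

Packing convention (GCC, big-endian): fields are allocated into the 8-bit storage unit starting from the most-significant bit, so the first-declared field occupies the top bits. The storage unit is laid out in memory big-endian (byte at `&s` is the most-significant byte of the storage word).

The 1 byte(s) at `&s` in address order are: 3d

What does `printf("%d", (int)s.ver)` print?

7

[0]=0x3d (big-endian) → word 0x3d
state:1 @ bit 7 → (0x3d>>7)&0x1 = 0x0
ver:4 @ bit 3 → (0x3d>>3)&0xf = 0x7  ←
tag:2 @ bit 1 → (0x3d>>1)&0x3 = 0x2
lvl:1 @ bit 0 → (0x3d>>0)&0x1 = 0x1
ver signed 4b, MSB=0: value = 7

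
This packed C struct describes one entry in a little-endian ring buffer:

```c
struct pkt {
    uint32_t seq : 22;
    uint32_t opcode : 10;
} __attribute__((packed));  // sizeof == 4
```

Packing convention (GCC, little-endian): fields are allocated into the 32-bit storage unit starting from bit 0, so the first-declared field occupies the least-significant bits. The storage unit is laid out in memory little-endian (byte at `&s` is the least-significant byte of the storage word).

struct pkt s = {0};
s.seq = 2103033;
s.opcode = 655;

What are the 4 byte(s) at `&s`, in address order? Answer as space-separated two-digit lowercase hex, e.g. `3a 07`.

f9 16 e0 a3

seq:22 = 2103033 → 0x2016f9 << 0 → word 0x002016f9
opcode:10 = 655 → 0x28f << 22 → word 0xa3e016f9
word = 0xa3e016f9 → little-endian bytes:
  [0]=0xf9  [1]=0x16  [2]=0xe0  [3]=0xa3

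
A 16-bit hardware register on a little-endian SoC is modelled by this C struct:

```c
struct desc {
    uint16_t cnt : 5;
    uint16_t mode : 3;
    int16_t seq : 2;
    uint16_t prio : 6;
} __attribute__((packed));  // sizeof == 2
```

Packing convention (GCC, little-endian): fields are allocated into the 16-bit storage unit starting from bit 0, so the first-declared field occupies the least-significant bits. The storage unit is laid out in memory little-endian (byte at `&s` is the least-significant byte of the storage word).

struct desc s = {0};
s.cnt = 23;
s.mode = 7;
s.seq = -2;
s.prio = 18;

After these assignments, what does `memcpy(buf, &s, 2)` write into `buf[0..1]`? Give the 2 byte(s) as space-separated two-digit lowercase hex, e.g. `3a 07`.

cnt (5b) val=23 bits=0x17 at bit 0: 0x0017
mode (3b) val=7 bits=0x7 at bit 5: 0x00f7
seq (2b) val=-2 bits=0x2 at bit 8: 0x02f7
prio (6b) val=18 bits=0x12 at bit 10: 0x4af7
word = 0x4af7 → little-endian bytes:
  [0]=0xf7  [1]=0x4a

f7 4a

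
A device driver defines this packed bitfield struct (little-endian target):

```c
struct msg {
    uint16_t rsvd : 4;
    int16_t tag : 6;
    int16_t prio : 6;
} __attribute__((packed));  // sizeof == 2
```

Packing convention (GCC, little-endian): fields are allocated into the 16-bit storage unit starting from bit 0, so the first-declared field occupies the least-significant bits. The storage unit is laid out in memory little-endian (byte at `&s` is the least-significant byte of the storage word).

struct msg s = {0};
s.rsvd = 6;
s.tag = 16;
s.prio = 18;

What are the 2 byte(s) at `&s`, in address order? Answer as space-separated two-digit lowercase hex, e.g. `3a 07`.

06 49

rsvd:4 = 6 → 0x6 << 0 → word 0x0006
tag:6 = 16 → 0x10 << 4 → word 0x0106
prio:6 = 18 → 0x12 << 10 → word 0x4906
word = 0x4906 → little-endian bytes:
  [0]=0x06  [1]=0x49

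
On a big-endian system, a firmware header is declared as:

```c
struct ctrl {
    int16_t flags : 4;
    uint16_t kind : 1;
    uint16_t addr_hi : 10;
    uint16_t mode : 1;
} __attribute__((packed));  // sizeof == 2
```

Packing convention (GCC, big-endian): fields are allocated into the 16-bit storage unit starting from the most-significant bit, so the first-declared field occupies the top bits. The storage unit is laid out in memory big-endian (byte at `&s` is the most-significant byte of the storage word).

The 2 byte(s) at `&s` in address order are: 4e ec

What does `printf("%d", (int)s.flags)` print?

4

[0]=0x4e [1]=0xec (big-endian) → word 0x4eec
flags:4 @ bit 12 → (0x4eec>>12)&0xf = 0x4  ←
kind:1 @ bit 11 → (0x4eec>>11)&0x1 = 0x1
addr_hi:10 @ bit 1 → (0x4eec>>1)&0x3ff = 0x376
mode:1 @ bit 0 → (0x4eec>>0)&0x1 = 0x0
flags signed 4b, MSB=0: value = 4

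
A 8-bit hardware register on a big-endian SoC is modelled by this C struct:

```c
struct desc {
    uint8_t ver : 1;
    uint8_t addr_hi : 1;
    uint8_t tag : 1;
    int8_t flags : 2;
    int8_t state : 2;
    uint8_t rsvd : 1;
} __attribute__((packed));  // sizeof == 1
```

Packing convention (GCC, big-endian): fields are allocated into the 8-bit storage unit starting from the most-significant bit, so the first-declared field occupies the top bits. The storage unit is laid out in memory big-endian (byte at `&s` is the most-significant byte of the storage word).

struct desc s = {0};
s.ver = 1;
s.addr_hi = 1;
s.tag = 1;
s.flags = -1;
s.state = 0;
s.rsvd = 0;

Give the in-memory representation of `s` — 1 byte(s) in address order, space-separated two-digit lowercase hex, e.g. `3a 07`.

f8

[7+:1] ver=1 & 0x1 = 0x1; word=0x80
[6+:1] addr_hi=1 & 0x1 = 0x1; word=0xc0
[5+:1] tag=1 & 0x1 = 0x1; word=0xe0
[3+:2] flags=-1 & 0x3 = 0x3; word=0xf8
[1+:2] state=0 & 0x3 = 0x0; word=0xf8
[0+:1] rsvd=0 & 0x1 = 0x0; word=0xf8
word = 0xf8 → big-endian bytes:
  [0]=0xf8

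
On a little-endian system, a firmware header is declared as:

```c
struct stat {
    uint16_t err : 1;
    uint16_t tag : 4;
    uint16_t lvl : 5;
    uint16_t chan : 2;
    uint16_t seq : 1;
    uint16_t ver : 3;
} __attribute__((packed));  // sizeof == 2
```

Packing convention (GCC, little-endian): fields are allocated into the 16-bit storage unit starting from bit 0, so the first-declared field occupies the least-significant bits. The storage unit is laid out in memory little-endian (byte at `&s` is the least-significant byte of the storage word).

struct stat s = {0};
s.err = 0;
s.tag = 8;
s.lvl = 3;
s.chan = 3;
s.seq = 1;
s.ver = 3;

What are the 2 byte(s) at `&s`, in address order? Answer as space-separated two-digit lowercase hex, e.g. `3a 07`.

70 7c

err (1b) val=0 bits=0x0 at bit 0: 0x0000
tag (4b) val=8 bits=0x8 at bit 1: 0x0010
lvl (5b) val=3 bits=0x3 at bit 5: 0x0070
chan (2b) val=3 bits=0x3 at bit 10: 0x0c70
seq (1b) val=1 bits=0x1 at bit 12: 0x1c70
ver (3b) val=3 bits=0x3 at bit 13: 0x7c70
word = 0x7c70 → little-endian bytes:
  [0]=0x70  [1]=0x7c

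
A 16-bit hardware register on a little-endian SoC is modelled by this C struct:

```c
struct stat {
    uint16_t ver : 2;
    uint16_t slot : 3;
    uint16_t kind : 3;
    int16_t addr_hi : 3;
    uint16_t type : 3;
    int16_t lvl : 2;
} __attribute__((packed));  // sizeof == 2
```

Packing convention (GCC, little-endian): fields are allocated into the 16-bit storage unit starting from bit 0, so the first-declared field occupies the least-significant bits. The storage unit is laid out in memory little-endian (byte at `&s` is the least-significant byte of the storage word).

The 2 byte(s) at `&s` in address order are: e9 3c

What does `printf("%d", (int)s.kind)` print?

7

[0]=0xe9 [1]=0x3c (little-endian) → word 0x3ce9
ver [0+:2] = (word>>0) & 0x3 = 1
slot [2+:3] = (word>>2) & 0x7 = 2
kind [5+:3] = (word>>5) & 0x7 = 7  ←
addr_hi [8+:3] = (word>>8) & 0x7 = 4
type [11+:3] = (word>>11) & 0x7 = 7
lvl [14+:2] = (word>>14) & 0x3 = 0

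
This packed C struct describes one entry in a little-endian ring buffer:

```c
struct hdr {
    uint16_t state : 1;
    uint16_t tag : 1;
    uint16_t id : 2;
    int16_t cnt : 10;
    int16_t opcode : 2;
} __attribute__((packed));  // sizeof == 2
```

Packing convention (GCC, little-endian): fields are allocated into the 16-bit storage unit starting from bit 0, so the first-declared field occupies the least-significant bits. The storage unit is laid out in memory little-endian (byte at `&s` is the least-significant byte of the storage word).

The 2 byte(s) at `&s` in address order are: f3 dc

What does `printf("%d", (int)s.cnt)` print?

463

[0]=0xf3 [1]=0xdc (little-endian) → word 0xdcf3
state:1 @ bit 0 → (0xdcf3>>0)&0x1 = 0x1
tag:1 @ bit 1 → (0xdcf3>>1)&0x1 = 0x1
id:2 @ bit 2 → (0xdcf3>>2)&0x3 = 0x0
cnt:10 @ bit 4 → (0xdcf3>>4)&0x3ff = 0x1cf  ←
opcode:2 @ bit 14 → (0xdcf3>>14)&0x3 = 0x3
cnt signed 10b, MSB=0: value = 463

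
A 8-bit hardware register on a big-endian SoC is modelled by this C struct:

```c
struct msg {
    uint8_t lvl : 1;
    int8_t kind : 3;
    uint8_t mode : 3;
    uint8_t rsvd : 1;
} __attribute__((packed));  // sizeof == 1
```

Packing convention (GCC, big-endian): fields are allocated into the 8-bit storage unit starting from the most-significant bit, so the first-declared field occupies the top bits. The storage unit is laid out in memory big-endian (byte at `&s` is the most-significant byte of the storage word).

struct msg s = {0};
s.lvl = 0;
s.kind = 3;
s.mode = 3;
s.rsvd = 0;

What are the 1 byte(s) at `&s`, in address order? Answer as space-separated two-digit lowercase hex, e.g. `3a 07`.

lvl:1 = 0 → 0x0 << 7 → word 0x00
kind:3 = 3 → 0x3 << 4 → word 0x30
mode:3 = 3 → 0x3 << 1 → word 0x36
rsvd:1 = 0 → 0x0 << 0 → word 0x36
word = 0x36 → big-endian bytes:
  [0]=0x36

36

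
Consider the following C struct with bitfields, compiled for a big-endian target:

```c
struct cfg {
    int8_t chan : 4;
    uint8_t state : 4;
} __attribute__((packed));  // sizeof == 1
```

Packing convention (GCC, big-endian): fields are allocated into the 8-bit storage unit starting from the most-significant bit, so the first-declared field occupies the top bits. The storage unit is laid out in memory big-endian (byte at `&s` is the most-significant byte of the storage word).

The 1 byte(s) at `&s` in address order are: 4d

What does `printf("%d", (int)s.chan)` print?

4

[0]=0x4d (big-endian) → word 0x4d
chan [4+:4] = (word>>4) & 0xf = 4  ←
state [0+:4] = (word>>0) & 0xf = 13
chan signed 4b, MSB=0: value = 4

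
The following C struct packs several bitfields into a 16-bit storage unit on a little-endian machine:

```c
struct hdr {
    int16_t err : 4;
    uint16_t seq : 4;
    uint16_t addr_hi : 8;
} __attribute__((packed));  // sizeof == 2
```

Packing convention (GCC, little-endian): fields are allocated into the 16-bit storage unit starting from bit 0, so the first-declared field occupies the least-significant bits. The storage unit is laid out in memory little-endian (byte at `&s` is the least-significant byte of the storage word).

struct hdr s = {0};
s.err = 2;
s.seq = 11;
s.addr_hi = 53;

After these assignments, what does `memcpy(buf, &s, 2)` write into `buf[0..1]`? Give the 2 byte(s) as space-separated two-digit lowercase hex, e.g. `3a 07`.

b2 35

[0+:4] err=2 & 0xf = 0x2; word=0x0002
[4+:4] seq=11 & 0xf = 0xb; word=0x00b2
[8+:8] addr_hi=53 & 0xff = 0x35; word=0x35b2
word = 0x35b2 → little-endian bytes:
  [0]=0xb2  [1]=0x35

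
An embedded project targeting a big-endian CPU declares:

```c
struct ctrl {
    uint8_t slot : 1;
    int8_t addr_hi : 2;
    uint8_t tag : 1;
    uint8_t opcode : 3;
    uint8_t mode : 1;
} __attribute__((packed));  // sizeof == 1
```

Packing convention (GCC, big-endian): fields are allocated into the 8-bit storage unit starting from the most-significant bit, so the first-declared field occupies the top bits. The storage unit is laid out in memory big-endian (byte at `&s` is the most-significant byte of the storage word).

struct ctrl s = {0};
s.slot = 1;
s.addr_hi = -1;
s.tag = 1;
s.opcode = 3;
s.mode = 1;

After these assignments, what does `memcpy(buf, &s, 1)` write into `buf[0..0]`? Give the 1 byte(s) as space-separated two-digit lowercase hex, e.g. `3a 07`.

slot:1 = 1 → 0x1 << 7 → word 0x80
addr_hi:2 = -1 → 0x3 << 5 → word 0xe0
tag:1 = 1 → 0x1 << 4 → word 0xf0
opcode:3 = 3 → 0x3 << 1 → word 0xf6
mode:1 = 1 → 0x1 << 0 → word 0xf7
word = 0xf7 → big-endian bytes:
  [0]=0xf7

f7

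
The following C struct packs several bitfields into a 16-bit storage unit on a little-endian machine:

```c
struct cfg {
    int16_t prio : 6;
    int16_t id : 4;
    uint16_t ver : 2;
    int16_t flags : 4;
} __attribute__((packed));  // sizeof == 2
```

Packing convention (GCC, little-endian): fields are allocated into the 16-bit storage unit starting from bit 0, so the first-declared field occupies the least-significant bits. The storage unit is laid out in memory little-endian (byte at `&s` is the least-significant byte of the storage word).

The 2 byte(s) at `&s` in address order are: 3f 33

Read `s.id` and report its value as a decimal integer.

-4

[0]=0x3f [1]=0x33 (little-endian) → word 0x333f
prio:6 @ bit 0 → (0x333f>>0)&0x3f = 0x3f
id:4 @ bit 6 → (0x333f>>6)&0xf = 0xc  ←
ver:2 @ bit 10 → (0x333f>>10)&0x3 = 0x0
flags:4 @ bit 12 → (0x333f>>12)&0xf = 0x3
id signed 4b, MSB=1: 12 - 16 = -4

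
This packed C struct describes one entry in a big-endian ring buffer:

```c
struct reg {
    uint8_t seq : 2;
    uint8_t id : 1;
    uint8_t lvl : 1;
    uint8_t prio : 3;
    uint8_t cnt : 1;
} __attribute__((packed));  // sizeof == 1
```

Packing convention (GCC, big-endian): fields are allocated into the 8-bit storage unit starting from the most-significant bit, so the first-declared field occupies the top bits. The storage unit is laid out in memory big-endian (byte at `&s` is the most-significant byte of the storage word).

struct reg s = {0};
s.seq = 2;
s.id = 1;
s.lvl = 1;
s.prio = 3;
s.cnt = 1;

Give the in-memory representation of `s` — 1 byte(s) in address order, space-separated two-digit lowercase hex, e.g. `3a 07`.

seq (2b) val=2 bits=0x2 at bit 6: 0x80
id (1b) val=1 bits=0x1 at bit 5: 0xa0
lvl (1b) val=1 bits=0x1 at bit 4: 0xb0
prio (3b) val=3 bits=0x3 at bit 1: 0xb6
cnt (1b) val=1 bits=0x1 at bit 0: 0xb7
word = 0xb7 → big-endian bytes:
  [0]=0xb7

b7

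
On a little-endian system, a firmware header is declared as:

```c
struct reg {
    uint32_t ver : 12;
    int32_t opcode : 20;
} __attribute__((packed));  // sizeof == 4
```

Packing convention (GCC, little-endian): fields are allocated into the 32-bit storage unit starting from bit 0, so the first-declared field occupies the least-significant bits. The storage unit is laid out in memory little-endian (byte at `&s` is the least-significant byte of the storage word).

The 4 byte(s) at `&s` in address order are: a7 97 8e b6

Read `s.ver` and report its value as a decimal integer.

1959

[0]=0xa7 [1]=0x97 [2]=0x8e [3]=0xb6 (little-endian) → word 0xb68e97a7
ver:12 @ bit 0 → (0xb68e97a7>>0)&0xfff = 0x7a7  ←
opcode:20 @ bit 12 → (0xb68e97a7>>12)&0xfffff = 0xb68e9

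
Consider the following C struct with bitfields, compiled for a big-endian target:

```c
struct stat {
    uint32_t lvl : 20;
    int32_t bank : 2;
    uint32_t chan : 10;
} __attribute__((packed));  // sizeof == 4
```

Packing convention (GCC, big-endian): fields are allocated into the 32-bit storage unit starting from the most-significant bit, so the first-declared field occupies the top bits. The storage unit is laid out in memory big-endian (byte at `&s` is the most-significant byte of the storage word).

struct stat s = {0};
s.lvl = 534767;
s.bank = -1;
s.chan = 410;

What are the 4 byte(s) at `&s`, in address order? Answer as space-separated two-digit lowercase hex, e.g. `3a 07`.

82 8e fd 9a

lvl:20 = 534767 → 0x828ef << 12 → word 0x828ef000
bank:2 = -1 → 0x3 << 10 → word 0x828efc00
chan:10 = 410 → 0x19a << 0 → word 0x828efd9a
word = 0x828efd9a → big-endian bytes:
  [0]=0x82  [1]=0x8e  [2]=0xfd  [3]=0x9a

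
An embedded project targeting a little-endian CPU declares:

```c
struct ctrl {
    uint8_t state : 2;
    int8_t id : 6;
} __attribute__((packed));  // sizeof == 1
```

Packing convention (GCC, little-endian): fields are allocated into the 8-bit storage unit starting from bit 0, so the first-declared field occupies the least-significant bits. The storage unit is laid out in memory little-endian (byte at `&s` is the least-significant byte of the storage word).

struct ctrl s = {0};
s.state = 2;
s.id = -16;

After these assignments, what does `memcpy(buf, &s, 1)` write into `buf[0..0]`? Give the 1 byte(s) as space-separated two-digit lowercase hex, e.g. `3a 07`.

state:2 = 2 → 0x2 << 0 → word 0x02
id:6 = -16 → 0x30 << 2 → word 0xc2
word = 0xc2 → little-endian bytes:
  [0]=0xc2

c2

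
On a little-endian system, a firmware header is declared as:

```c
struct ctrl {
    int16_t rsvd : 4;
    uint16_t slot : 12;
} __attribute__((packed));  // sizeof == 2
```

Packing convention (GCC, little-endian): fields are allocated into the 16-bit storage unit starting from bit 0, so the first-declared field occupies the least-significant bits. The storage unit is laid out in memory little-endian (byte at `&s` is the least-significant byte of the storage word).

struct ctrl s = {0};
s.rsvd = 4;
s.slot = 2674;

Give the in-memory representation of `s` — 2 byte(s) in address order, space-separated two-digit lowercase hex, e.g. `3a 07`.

rsvd (4b) val=4 bits=0x4 at bit 0: 0x0004
slot (12b) val=2674 bits=0xa72 at bit 4: 0xa724
word = 0xa724 → little-endian bytes:
  [0]=0x24  [1]=0xa7

24 a7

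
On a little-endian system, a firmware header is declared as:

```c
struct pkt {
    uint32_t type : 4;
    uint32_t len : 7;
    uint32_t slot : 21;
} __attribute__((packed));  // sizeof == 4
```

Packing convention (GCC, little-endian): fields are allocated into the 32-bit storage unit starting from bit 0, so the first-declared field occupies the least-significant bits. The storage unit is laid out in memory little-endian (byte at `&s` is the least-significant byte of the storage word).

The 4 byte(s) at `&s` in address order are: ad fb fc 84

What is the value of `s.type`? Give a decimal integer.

[0]=0xad [1]=0xfb [2]=0xfc [3]=0x84 (little-endian) → word 0x84fcfbad
type [0+:4] = (word>>0) & 0xf = 13  ←
len [4+:7] = (word>>4) & 0x7f = 58
slot [11+:21] = (word>>11) & 0x1fffff = 1089439

13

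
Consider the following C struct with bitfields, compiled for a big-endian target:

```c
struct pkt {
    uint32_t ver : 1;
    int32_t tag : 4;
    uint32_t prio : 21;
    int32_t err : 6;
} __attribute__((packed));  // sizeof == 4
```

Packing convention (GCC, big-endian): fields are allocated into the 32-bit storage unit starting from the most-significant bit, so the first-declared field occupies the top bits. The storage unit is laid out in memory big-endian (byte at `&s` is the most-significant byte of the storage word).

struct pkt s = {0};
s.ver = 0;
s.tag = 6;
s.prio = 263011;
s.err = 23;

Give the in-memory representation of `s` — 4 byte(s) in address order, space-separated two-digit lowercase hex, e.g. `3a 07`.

ver (1b) val=0 bits=0x0 at bit 31: 0x00000000
tag (4b) val=6 bits=0x6 at bit 27: 0x30000000
prio (21b) val=263011 bits=0x40363 at bit 6: 0x3100d8c0
err (6b) val=23 bits=0x17 at bit 0: 0x3100d8d7
word = 0x3100d8d7 → big-endian bytes:
  [0]=0x31  [1]=0x00  [2]=0xd8  [3]=0xd7

31 00 d8 d7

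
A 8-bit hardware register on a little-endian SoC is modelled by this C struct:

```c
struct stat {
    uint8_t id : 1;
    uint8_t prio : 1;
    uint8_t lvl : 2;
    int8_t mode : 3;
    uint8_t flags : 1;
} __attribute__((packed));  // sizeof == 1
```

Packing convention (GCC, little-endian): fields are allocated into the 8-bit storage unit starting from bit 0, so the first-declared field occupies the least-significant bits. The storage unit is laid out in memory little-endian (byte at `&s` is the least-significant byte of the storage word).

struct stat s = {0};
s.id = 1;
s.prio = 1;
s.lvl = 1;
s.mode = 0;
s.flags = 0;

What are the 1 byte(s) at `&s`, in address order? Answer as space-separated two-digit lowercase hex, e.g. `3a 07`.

id:1 = 1 → 0x1 << 0 → word 0x01
prio:1 = 1 → 0x1 << 1 → word 0x03
lvl:2 = 1 → 0x1 << 2 → word 0x07
mode:3 = 0 → 0x0 << 4 → word 0x07
flags:1 = 0 → 0x0 << 7 → word 0x07
word = 0x07 → little-endian bytes:
  [0]=0x07

07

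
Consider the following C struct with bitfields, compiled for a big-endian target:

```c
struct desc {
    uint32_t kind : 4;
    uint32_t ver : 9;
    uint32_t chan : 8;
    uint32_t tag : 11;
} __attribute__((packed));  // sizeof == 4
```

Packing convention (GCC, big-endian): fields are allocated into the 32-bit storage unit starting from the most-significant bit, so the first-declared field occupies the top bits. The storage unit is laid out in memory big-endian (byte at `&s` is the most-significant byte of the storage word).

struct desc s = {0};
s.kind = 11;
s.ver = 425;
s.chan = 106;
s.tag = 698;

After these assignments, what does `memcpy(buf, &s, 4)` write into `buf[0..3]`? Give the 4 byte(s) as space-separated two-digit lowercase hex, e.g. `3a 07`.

bd 4b 52 ba

kind (4b) val=11 bits=0xb at bit 28: 0xb0000000
ver (9b) val=425 bits=0x1a9 at bit 19: 0xbd480000
chan (8b) val=106 bits=0x6a at bit 11: 0xbd4b5000
tag (11b) val=698 bits=0x2ba at bit 0: 0xbd4b52ba
word = 0xbd4b52ba → big-endian bytes:
  [0]=0xbd  [1]=0x4b  [2]=0x52  [3]=0xba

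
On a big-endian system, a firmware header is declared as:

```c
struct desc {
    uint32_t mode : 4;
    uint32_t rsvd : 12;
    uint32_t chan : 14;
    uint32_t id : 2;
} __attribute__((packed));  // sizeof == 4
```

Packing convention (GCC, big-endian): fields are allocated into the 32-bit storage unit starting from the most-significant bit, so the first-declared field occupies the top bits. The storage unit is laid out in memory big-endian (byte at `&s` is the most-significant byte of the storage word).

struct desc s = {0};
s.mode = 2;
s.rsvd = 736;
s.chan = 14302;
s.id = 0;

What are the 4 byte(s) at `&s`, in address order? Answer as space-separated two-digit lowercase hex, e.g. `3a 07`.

22 e0 df 78

mode:4 = 2 → 0x2 << 28 → word 0x20000000
rsvd:12 = 736 → 0x2e0 << 16 → word 0x22e00000
chan:14 = 14302 → 0x37de << 2 → word 0x22e0df78
id:2 = 0 → 0x0 << 0 → word 0x22e0df78
word = 0x22e0df78 → big-endian bytes:
  [0]=0x22  [1]=0xe0  [2]=0xdf  [3]=0x78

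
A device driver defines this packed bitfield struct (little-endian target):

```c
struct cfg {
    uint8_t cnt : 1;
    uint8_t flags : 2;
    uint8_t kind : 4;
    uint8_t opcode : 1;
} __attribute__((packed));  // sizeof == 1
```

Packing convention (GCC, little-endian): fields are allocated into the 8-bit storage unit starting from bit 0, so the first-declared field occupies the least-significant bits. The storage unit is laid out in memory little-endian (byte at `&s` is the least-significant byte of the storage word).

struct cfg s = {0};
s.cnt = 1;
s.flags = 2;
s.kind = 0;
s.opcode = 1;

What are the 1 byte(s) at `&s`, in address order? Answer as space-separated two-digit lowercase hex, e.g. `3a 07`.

85

cnt:1 = 1 → 0x1 << 0 → word 0x01
flags:2 = 2 → 0x2 << 1 → word 0x05
kind:4 = 0 → 0x0 << 3 → word 0x05
opcode:1 = 1 → 0x1 << 7 → word 0x85
word = 0x85 → little-endian bytes:
  [0]=0x85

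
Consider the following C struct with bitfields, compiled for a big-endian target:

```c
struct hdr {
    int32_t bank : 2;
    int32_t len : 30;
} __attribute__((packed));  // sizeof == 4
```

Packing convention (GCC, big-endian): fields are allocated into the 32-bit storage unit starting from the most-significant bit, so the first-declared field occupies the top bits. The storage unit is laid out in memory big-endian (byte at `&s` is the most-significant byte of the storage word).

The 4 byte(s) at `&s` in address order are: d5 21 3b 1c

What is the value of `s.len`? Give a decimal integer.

[0]=0xd5 [1]=0x21 [2]=0x3b [3]=0x1c (big-endian) → word 0xd5213b1c
bank [30+:2] = (word>>30) & 0x3 = 3
len [0+:30] = (word>>0) & 0x3fffffff = 354499356  ←
len signed 30b, MSB=0: value = 354499356

354499356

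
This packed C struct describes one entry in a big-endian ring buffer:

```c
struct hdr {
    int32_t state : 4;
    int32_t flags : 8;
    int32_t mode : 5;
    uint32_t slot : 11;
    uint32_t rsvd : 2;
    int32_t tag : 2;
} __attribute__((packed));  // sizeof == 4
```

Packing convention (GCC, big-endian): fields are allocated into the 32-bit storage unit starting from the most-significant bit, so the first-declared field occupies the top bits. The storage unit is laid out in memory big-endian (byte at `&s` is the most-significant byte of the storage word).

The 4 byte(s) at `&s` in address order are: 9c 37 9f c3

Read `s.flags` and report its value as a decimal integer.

-61

[0]=0x9c [1]=0x37 [2]=0x9f [3]=0xc3 (big-endian) → word 0x9c379fc3
state [28+:4] = (word>>28) & 0xf = 9
flags [20+:8] = (word>>20) & 0xff = 195  ←
mode [15+:5] = (word>>15) & 0x1f = 15
slot [4+:11] = (word>>4) & 0x7ff = 508
rsvd [2+:2] = (word>>2) & 0x3 = 0
tag [0+:2] = (word>>0) & 0x3 = 3
flags signed 8b, MSB=1: 195 - 256 = -61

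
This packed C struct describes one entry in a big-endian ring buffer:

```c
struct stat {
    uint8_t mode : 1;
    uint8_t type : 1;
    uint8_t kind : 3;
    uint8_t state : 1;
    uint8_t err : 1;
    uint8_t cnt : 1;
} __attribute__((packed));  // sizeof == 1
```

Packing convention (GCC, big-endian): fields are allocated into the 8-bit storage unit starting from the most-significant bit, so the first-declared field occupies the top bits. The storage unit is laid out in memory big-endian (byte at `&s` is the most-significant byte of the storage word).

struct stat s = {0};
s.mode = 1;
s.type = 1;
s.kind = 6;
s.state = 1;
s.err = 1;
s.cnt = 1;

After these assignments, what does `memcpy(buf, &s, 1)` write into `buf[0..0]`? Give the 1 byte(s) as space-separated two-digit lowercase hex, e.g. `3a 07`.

mode:1 = 1 → 0x1 << 7 → word 0x80
type:1 = 1 → 0x1 << 6 → word 0xc0
kind:3 = 6 → 0x6 << 3 → word 0xf0
state:1 = 1 → 0x1 << 2 → word 0xf4
err:1 = 1 → 0x1 << 1 → word 0xf6
cnt:1 = 1 → 0x1 << 0 → word 0xf7
word = 0xf7 → big-endian bytes:
  [0]=0xf7

f7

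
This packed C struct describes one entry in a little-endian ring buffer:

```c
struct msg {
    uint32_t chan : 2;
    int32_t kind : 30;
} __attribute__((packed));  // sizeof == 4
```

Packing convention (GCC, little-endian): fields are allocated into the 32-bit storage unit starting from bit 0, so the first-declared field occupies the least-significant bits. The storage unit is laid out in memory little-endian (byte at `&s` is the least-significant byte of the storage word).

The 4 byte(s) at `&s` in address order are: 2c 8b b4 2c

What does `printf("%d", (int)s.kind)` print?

187507403

[0]=0x2c [1]=0x8b [2]=0xb4 [3]=0x2c (little-endian) → word 0x2cb48b2c
chan:2 @ bit 0 → (0x2cb48b2c>>0)&0x3 = 0x0
kind:30 @ bit 2 → (0x2cb48b2c>>2)&0x3fffffff = 0xb2d22cb  ←
kind signed 30b, MSB=0: value = 187507403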